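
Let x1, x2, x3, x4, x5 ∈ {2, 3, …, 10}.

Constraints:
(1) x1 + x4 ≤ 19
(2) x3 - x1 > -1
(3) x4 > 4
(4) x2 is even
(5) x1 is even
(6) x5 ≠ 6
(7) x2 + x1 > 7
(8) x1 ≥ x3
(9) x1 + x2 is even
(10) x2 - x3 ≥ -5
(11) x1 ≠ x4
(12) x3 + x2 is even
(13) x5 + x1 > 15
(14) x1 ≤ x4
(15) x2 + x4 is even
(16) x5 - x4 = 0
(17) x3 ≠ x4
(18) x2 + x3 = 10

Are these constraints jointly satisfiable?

Take x1 = 6, x2 = 4, x3 = 6, x4 = 10, x5 = 10. Then constraint 1: x1 + x4 = 16; constraint 2: x3 - x1 = 0; constraint 7: x2 + x1 = 10, and every other listed constraint is also met.

Satisfiable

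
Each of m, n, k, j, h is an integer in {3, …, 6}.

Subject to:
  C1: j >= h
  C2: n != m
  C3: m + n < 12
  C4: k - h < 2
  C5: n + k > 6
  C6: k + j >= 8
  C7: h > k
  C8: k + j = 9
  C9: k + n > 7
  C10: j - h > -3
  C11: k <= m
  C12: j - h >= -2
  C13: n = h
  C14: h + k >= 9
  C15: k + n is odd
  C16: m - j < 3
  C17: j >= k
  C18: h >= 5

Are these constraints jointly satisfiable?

Satisfiable

The assignment m = 6, n = 5, k = 4, j = 5, h = 5 works:
  constraint 3 holds since m + n = 11.
  constraint 4 holds since k - h = -1.
The rest check out directly.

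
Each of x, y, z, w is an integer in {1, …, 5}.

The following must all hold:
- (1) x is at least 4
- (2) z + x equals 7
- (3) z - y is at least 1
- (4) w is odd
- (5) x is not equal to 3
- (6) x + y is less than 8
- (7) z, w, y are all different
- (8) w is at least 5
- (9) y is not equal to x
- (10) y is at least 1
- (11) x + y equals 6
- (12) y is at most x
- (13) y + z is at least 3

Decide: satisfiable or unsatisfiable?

Take x = 5, y = 1, z = 2, w = 5. Then constraint 2: z + x = 7; constraint 3: z - y = 1, and every other listed constraint is also met.

Satisfiable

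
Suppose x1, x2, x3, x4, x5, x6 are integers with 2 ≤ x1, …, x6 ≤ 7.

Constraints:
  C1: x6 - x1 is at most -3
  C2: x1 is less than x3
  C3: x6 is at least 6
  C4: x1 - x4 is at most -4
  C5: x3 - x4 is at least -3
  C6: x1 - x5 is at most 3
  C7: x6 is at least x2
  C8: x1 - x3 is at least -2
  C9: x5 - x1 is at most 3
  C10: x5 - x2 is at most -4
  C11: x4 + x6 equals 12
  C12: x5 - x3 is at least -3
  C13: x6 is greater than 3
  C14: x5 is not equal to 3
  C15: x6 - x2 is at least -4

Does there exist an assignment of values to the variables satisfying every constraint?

Constraints 1, 4, 5, 10, 12, and 15 give x2 − x5 ≥ 4, x5 − x3 ≥ -3, x3 − x4 ≥ -3, x4 − x1 ≥ 4, x1 − x6 ≥ 3, x6 − x2 ≥ -4.
Adding all 6 inequalities: the left sides telescope to 0, and the right sides sum to 4 + (-3) + (-3) + 4 + 3 + (-4) = 1. So 0 ≥ 1, which is false.

Unsatisfiable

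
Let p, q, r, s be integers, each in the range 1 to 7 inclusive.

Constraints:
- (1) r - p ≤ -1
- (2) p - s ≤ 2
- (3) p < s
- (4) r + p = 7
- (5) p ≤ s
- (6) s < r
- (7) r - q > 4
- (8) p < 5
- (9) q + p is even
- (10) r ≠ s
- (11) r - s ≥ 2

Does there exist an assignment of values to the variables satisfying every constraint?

Constraints 1, 2, and 11 give s − p ≥ -2, p − r ≥ 1, r − s ≥ 2.
Adding all 3 inequalities: the left sides telescope to 0, and the right sides sum to (-2) + 1 + 2 = 1. So 0 ≥ 1, which is false.

Unsatisfiable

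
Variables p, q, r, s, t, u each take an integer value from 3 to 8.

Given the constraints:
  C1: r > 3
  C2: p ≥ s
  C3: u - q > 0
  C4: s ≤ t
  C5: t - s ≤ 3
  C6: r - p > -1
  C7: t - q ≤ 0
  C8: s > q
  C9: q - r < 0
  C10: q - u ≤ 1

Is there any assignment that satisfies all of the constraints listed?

Unsatisfiable

Constraints 4, 7, and 8 give q < s, s ≤ t, t ≤ q. Chaining: q < s ≤ t ≤ q, which forces q < q — impossible.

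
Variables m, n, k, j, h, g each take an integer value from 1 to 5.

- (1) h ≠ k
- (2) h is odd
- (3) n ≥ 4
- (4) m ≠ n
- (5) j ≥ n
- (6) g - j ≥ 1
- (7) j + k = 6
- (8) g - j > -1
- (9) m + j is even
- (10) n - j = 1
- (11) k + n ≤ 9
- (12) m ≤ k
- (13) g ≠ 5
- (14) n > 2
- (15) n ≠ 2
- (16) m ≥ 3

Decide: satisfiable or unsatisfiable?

Unsatisfiable

From constraints 3 and 5: j ≥ n ≥ 4. From constraints 12 and 16: k ≥ m ≥ 3. Hence j + k ≥ 7. But constraint 7 requires j + k = 6, and 6 < 7. Contradiction.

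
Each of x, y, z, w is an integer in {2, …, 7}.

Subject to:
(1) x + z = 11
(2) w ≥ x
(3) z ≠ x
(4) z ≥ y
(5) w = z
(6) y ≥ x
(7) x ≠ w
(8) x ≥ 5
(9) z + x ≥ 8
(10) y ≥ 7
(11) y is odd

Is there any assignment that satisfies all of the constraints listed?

Unsatisfiable

From constraint 8: x ≥ 5. From constraints 4 and 10: z ≥ y ≥ 7. Hence x + z ≥ 12. But constraint 1 requires x + z = 11, and 11 < 12. Contradiction.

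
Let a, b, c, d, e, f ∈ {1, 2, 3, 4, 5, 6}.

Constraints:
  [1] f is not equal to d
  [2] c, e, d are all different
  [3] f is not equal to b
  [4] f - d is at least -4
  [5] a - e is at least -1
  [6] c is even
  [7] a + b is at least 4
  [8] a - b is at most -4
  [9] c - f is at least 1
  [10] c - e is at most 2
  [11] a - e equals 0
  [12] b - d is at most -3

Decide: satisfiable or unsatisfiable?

Unsatisfiable

Constraints 4, 5, 8, 9, 10, and 12 give b − a ≥ 4, a − e ≥ -1, e − c ≥ -2, c − f ≥ 1, f − d ≥ -4, d − b ≥ 3.
Adding all 6 inequalities: the left sides telescope to 0, and the right sides sum to 4 + (-1) + (-2) + 1 + (-4) + 3 = 1. So 0 ≥ 1, which is false.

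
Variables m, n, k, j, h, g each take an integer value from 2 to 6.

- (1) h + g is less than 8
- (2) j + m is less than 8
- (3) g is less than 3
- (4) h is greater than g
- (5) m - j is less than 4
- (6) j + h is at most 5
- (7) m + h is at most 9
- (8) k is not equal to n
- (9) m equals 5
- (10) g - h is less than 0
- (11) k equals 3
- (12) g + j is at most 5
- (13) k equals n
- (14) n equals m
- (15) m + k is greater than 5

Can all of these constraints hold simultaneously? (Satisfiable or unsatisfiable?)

Constraint 11 fixes k = 3 and constraint 9 fixes m = 5. Constraints 13 and 14 give k = n = m, so k = m. But 3 ≠ 5 — contradiction.

Unsatisfiable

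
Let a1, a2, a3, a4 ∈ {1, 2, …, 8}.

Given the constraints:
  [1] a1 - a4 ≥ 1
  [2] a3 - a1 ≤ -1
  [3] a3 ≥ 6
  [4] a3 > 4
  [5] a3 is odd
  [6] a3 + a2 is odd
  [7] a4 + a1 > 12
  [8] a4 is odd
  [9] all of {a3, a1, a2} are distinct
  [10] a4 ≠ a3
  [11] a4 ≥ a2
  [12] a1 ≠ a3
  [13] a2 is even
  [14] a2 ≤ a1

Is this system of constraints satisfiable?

Satisfiable

Try a1 = 8, a2 = 4, a3 = 7, a4 = 5.
Check constraint 1: a1 - a4 = 3; constraint 2: a3 - a1 = -1. The remaining constraints are straightforward to verify.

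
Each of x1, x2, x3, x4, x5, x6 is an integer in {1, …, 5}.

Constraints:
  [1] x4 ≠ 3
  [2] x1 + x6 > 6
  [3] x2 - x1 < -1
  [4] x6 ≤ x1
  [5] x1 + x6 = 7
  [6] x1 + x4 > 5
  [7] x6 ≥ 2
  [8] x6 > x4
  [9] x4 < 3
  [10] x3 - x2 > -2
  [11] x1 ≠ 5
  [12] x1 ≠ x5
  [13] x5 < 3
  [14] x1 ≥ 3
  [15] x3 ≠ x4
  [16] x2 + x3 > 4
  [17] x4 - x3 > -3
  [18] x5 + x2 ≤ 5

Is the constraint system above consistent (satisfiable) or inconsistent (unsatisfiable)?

The assignment x1 = 4, x2 = 2, x3 = 3, x4 = 2, x5 = 2, x6 = 3 works:
  constraint 2 holds since x1 + x6 = 7.
  constraint 3 holds since x2 - x1 = -2.
The rest check out directly.

Satisfiable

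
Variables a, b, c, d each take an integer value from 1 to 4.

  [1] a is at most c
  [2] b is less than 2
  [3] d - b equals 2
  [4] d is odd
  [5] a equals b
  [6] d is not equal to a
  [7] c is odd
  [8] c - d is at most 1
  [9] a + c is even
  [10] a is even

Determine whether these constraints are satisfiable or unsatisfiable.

Unsatisfiable

Constraint 10 makes a even and constraint 7 makes c odd, so a + c must be odd. Constraint 9 says a + c is even — contradiction.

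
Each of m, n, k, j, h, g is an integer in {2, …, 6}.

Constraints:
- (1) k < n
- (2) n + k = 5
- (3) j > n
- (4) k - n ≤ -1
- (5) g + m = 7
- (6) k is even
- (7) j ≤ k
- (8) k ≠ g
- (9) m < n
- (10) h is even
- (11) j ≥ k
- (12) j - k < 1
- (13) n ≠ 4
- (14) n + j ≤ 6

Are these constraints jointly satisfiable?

Constraints 1, 3, and 7 give k < n, n < j, j ≤ k. Chaining: k < n < j ≤ k, which forces k < k — impossible.

Unsatisfiable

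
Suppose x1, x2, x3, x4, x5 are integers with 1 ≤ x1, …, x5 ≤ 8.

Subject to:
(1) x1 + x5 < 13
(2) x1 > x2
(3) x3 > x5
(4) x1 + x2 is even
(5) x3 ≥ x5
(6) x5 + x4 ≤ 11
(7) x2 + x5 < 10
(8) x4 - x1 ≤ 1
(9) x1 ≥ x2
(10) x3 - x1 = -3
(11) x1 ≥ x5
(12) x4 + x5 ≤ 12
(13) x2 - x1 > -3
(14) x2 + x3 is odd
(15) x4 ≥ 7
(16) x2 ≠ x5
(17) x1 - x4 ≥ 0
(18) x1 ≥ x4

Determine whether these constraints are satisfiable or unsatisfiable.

Satisfiable

The assignment x1 = 8, x2 = 6, x3 = 5, x4 = 8, x5 = 2 works:
  constraint 1 holds since x1 + x5 = 10.
  constraint 6 holds since x5 + x4 = 10.
  constraint 7 holds since x2 + x5 = 8.
The rest check out directly.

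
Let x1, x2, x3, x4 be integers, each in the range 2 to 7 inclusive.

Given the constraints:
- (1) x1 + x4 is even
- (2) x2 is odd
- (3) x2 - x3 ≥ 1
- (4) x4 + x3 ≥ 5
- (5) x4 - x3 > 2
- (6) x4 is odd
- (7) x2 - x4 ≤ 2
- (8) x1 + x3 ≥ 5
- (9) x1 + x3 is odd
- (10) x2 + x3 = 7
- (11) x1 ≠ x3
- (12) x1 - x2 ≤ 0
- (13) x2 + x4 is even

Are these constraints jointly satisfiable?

Setting (x1, x2, x3, x4) = (5, 5, 2, 5) satisfies everything: constraint 3: x2 - x3 = 3; constraint 4: x4 + x3 = 7; constraint 5: x4 - x3 = 3, and the others follow.

Satisfiable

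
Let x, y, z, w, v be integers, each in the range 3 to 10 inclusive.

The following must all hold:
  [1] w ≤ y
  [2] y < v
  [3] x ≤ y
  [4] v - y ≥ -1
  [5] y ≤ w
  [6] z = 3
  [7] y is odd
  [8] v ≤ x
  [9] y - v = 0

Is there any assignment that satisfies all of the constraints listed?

Unsatisfiable

Constraints 2, 3, and 8 give v ≤ x, x ≤ y, y < v. Chaining: v ≤ x ≤ y < v, which forces v < v — impossible.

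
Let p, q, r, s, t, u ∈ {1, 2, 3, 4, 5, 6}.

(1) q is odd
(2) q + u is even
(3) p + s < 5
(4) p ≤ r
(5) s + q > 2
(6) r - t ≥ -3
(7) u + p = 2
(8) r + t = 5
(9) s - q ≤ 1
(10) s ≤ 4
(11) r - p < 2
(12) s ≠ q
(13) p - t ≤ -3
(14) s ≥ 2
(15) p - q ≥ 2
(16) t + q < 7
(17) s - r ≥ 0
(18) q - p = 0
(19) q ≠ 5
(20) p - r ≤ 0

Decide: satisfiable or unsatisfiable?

Constraints 6, 9, 13, 15, and 17 give t − p ≥ 3, p − q ≥ 2, q − s ≥ -1, s − r ≥ 0, r − t ≥ -3.
Adding all 5 inequalities: the left sides telescope to 0, and the right sides sum to 3 + 2 + (-1) + 0 + (-3) = 1. So 0 ≥ 1, which is false.

Unsatisfiable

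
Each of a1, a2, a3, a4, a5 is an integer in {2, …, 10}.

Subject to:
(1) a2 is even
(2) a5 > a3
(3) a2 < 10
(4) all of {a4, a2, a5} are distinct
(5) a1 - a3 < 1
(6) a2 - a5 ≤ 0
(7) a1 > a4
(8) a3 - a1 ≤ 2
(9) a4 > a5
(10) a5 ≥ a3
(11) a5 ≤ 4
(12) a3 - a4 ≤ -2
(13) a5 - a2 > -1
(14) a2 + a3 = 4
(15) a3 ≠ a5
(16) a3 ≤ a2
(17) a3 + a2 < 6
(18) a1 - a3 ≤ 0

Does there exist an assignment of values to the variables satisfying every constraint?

Unsatisfiable

Constraints 6, 7, 9, 16, and 18 give a3 ≤ a2, a2 ≤ a5, a5 < a4, a4 < a1, a1 ≤ a3. Chaining: a3 ≤ a2 ≤ a5 < a4 < a1 ≤ a3, which forces a3 < a3 — impossible.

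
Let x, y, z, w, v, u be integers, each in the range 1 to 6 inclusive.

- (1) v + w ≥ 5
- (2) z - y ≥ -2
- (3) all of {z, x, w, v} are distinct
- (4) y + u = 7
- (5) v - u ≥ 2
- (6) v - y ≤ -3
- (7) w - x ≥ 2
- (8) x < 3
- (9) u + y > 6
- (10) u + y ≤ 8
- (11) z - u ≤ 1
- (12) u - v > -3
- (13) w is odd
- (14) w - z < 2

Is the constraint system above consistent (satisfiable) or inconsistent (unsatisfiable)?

Constraints 2, 5, 6, and 11 give y − v ≥ 3, v − u ≥ 2, u − z ≥ -1, z − y ≥ -2.
Adding all 4 inequalities: the left sides telescope to 0, and the right sides sum to 3 + 2 + (-1) + (-2) = 2. So 0 ≥ 2, which is false.

Unsatisfiable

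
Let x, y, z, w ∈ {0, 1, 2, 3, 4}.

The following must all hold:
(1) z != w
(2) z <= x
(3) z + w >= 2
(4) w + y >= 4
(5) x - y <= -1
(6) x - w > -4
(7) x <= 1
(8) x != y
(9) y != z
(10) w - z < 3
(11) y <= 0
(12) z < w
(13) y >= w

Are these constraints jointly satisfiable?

Unsatisfiable

From constraints 2 and 7: z ≤ x ≤ 1. From constraints 11 and 13: w ≤ y ≤ 0. Hence z + w ≤ 1. But constraint 3 requires z + w ≥ 2, and 2 > 1. Contradiction.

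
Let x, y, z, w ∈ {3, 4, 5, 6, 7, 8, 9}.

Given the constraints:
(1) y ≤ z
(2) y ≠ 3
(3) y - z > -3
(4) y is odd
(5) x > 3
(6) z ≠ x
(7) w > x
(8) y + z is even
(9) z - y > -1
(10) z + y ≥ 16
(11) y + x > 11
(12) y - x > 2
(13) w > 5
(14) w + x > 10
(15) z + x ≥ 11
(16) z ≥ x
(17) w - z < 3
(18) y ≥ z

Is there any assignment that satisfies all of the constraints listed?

Satisfiable

Take x = 4, y = 9, z = 9, w = 9. Then constraint 3: y - z = 0; constraint 9: z - y = 0; constraint 10: z + y = 18, and every other listed constraint is also met.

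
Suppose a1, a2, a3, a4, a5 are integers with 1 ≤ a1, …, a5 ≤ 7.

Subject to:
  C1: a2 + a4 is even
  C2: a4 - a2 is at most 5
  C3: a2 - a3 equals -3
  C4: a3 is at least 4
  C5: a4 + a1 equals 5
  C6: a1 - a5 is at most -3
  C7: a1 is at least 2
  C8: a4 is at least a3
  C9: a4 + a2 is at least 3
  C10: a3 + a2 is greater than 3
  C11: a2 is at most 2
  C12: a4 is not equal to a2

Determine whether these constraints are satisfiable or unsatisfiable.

Unsatisfiable

From constraints 4 and 8: a4 ≥ a3 ≥ 4. From constraint 7: a1 ≥ 2. Hence a4 + a1 ≥ 6. But constraint 5 requires a4 + a1 = 5, and 5 < 6. Contradiction.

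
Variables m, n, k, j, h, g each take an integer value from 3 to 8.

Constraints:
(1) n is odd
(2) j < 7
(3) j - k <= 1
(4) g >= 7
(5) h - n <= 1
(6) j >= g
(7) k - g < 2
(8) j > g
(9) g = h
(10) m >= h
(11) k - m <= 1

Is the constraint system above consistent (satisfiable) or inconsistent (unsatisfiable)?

Unsatisfiable

From constraints 4 and 6: j ≥ g and g ≥ 7, so j ≥ 7. From constraint 2: j ≤ 6. But 6 < 7, so no value of j works.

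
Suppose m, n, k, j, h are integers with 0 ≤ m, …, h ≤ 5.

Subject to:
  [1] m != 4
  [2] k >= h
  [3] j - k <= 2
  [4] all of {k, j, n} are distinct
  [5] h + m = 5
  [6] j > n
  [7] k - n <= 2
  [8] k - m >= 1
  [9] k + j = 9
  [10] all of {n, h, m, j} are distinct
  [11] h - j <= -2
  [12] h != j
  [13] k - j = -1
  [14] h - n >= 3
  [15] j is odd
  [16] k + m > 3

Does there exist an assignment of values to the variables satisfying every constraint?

Constraints 3, 7, 11, and 14 give n − k ≥ -2, k − j ≥ -2, j − h ≥ 2, h − n ≥ 3.
Adding all 4 inequalities: the left sides telescope to 0, and the right sides sum to (-2) + (-2) + 2 + 3 = 1. So 0 ≥ 1, which is false.

Unsatisfiable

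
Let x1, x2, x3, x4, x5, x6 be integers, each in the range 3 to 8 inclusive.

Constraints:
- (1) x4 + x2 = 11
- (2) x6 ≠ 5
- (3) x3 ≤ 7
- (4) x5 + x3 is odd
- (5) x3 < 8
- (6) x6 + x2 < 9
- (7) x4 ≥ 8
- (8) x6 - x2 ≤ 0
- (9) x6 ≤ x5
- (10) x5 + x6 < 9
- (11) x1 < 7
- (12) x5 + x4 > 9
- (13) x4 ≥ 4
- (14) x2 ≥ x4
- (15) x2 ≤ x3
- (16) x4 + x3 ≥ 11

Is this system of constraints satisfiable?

Unsatisfiable

From constraints 7 and 14: x2 ≥ x4 and x4 ≥ 8, so x2 ≥ 8. From constraints 3 and 15: x2 ≤ x3 and x3 ≤ 7, so x2 ≤ 7. But 7 < 8, so no value of x2 works.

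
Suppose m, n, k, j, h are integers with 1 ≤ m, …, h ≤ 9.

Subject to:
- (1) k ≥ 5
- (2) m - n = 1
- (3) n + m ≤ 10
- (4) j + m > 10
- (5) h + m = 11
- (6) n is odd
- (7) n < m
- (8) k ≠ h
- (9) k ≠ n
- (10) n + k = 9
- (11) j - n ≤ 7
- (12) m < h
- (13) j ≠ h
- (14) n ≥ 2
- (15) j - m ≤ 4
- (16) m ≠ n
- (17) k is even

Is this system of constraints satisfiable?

Satisfiable

Setting (m, n, k, j, h) = (4, 3, 6, 8, 7) satisfies everything: constraint 2: m - n = 1; constraint 3: n + m = 7; constraint 4: j + m = 12, and the others follow.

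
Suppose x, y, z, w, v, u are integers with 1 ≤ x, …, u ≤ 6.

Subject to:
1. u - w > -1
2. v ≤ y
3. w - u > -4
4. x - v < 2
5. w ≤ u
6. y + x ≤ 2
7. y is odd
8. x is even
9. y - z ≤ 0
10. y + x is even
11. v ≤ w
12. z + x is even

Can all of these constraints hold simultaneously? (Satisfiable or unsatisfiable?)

Unsatisfiable

Constraint 7 makes y odd and constraint 8 makes x even, so y + x must be odd. Constraint 10 says y + x is even — contradiction.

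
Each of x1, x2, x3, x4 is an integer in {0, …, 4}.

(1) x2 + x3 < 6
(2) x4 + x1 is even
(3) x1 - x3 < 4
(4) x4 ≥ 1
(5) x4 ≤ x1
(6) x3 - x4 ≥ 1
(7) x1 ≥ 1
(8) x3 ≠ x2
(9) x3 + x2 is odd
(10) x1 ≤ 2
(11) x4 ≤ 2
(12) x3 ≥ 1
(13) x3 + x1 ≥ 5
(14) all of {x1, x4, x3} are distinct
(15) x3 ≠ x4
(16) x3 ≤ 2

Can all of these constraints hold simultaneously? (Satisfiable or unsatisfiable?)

Constraints 4, 7, 10, 11, 12, and 16 confine each of x1, x4, x3 to the 2 values {1, 2}.
Constraint 14 requires all 3 of them to be distinct, but only 2 values are available — impossible by the pigeonhole principle.

Unsatisfiable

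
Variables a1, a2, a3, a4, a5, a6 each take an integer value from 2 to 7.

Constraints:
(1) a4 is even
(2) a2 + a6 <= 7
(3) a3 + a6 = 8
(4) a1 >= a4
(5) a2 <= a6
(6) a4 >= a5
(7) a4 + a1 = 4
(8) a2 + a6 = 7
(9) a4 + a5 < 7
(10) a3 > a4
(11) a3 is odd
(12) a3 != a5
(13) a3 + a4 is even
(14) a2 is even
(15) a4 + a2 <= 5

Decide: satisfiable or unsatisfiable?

Constraint 11 makes a3 odd and constraint 1 makes a4 even, so a3 + a4 must be odd. Constraint 13 says a3 + a4 is even — contradiction.

Unsatisfiable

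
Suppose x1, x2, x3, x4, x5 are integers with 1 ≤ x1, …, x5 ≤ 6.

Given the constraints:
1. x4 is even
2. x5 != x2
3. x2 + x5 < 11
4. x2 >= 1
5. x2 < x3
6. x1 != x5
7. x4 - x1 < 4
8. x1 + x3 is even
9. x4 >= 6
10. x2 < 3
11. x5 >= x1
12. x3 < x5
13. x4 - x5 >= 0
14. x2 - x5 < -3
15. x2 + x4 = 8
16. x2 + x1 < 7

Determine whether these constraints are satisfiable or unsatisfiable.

One satisfying assignment is x1 = 3, x2 = 2, x3 = 3, x4 = 6, x5 = 6.
For the less obvious constraints — constraint 3: x2 + x5 = 8; constraint 7: x4 - x1 = 3; constraint 13: x4 - x5 = 0 — and the others hold by inspection.

Satisfiable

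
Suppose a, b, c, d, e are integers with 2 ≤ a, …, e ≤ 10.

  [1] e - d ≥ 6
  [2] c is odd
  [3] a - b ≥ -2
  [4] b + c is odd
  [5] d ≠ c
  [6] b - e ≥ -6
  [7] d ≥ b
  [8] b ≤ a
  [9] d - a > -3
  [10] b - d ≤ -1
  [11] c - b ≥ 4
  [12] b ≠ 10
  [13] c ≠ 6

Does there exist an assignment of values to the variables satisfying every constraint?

Unsatisfiable

Constraints 1, 6, and 10 give e − d ≥ 6, d − b ≥ 1, b − e ≥ -6.
Adding all 3 inequalities: the left sides telescope to 0, and the right sides sum to 6 + 1 + (-6) = 1. So 0 ≥ 1, which is false.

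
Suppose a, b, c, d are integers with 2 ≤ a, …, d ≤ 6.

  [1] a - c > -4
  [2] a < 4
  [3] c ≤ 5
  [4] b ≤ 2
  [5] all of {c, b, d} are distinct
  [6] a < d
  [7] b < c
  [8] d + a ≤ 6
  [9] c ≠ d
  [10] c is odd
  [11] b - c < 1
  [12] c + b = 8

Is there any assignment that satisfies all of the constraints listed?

Unsatisfiable

From constraint 3: c ≤ 5. From constraint 4: b ≤ 2. Hence c + b ≤ 7. But constraint 12 requires c + b = 8, and 8 > 7. Contradiction.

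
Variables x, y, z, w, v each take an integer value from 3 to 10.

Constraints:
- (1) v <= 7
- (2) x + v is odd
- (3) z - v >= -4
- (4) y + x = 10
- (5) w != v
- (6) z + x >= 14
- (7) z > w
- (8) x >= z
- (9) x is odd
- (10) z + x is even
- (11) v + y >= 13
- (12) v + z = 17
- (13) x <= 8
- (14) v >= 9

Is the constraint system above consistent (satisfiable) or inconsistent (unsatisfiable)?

From constraint 1: v ≤ 7. From constraints 8 and 13: z ≤ x ≤ 8. Hence v + z ≤ 15. But constraint 12 requires v + z = 17, and 17 > 15. Contradiction.

Unsatisfiable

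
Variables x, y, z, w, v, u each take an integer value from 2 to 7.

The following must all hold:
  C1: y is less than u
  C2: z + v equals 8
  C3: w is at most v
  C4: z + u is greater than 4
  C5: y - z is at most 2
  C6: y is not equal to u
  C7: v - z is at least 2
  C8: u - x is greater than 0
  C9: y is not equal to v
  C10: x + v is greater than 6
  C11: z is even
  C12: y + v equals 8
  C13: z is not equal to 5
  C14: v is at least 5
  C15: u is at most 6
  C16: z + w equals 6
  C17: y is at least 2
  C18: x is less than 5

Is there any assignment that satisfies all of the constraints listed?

The assignment x = 2, y = 2, z = 2, w = 4, v = 6, u = 4 works:
  constraint 2 holds since z + v = 8.
  constraint 4 holds since z + u = 6.
The rest check out directly.

Satisfiable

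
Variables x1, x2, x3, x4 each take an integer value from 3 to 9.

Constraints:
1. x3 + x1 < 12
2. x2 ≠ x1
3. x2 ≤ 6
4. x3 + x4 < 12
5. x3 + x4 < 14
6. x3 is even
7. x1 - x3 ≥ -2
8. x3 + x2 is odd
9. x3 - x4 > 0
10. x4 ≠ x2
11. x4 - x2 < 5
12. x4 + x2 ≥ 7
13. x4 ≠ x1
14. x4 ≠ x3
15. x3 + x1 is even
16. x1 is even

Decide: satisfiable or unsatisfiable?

Satisfiable

Try x1 = 4, x2 = 3, x3 = 6, x4 = 5.
Check constraint 1: x3 + x1 = 10; constraint 4: x3 + x4 = 11. The remaining constraints are straightforward to verify.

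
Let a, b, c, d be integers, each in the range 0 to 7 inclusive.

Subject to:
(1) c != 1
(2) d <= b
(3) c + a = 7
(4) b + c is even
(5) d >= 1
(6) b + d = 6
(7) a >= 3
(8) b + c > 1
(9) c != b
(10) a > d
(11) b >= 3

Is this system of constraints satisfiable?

Setting (a, b, c, d) = (7, 4, 0, 2) satisfies everything: constraint 3: c + a = 7; constraint 6: b + d = 6; constraint 8: b + c = 4, and the others follow.

Satisfiable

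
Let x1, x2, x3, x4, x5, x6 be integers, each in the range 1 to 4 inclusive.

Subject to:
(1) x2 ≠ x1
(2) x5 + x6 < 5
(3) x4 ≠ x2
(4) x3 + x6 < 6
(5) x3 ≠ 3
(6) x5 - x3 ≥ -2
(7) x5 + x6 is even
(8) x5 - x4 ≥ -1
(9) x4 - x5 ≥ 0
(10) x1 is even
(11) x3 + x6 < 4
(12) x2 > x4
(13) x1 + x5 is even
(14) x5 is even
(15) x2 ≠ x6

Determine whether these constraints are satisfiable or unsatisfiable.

Satisfiable

The assignment x1 = 2, x2 = 4, x3 = 1, x4 = 2, x5 = 2, x6 = 2 works:
  constraint 2 holds since x5 + x6 = 4.
  constraint 4 holds since x3 + x6 = 3.
The rest check out directly.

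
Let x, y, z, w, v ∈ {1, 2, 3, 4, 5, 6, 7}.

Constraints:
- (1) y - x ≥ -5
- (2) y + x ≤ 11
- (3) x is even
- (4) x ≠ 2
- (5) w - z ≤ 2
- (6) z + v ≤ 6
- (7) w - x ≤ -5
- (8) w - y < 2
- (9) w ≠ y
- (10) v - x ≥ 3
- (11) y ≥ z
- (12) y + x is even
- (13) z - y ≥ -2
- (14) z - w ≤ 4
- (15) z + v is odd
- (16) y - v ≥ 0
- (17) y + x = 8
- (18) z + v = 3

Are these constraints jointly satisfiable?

Constraints 7, 10, 13, 14, and 16 give z − y ≥ -2, y − v ≥ 0, v − x ≥ 3, x − w ≥ 5, w − z ≥ -4.
Adding all 5 inequalities: the left sides telescope to 0, and the right sides sum to (-2) + 0 + 3 + 5 + (-4) = 2. So 0 ≥ 2, which is false.

Unsatisfiable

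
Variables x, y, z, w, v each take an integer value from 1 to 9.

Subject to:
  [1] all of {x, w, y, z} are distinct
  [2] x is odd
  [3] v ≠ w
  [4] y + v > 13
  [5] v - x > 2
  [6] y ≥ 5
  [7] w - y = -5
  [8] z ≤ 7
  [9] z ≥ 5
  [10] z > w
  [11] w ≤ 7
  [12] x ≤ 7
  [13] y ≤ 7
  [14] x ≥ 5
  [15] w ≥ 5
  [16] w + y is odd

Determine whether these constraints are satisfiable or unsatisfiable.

Constraints 6, 8, 9, 11, 12, 13, 14, and 15 confine each of x, w, y, z to the 3 values {5, …, 7}.
Constraint 1 requires all 4 of them to be distinct, but only 3 values are available — impossible by the pigeonhole principle.

Unsatisfiable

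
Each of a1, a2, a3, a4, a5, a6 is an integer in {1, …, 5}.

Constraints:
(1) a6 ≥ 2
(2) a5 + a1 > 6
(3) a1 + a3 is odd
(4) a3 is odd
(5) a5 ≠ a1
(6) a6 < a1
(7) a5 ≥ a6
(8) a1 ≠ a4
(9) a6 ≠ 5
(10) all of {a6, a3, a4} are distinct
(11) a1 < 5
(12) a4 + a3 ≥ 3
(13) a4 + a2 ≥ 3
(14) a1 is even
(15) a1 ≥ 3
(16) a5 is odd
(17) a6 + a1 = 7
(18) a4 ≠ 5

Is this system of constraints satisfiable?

Try a1 = 4, a2 = 5, a3 = 5, a4 = 1, a5 = 5, a6 = 3.
Check constraint 2: a5 + a1 = 9; constraint 12: a4 + a3 = 6; constraint 13: a4 + a2 = 6. The remaining constraints are straightforward to verify.

Satisfiable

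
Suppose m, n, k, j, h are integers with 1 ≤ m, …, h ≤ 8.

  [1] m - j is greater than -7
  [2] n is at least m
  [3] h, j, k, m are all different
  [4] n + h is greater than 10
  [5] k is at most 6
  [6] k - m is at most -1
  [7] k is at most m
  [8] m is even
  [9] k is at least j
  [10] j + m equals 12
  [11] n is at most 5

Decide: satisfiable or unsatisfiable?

From constraints 5 and 9: j ≤ k ≤ 6. From constraints 2 and 11: m ≤ n ≤ 5. Hence j + m ≤ 11. But constraint 10 requires j + m = 12, and 12 > 11. Contradiction.

Unsatisfiable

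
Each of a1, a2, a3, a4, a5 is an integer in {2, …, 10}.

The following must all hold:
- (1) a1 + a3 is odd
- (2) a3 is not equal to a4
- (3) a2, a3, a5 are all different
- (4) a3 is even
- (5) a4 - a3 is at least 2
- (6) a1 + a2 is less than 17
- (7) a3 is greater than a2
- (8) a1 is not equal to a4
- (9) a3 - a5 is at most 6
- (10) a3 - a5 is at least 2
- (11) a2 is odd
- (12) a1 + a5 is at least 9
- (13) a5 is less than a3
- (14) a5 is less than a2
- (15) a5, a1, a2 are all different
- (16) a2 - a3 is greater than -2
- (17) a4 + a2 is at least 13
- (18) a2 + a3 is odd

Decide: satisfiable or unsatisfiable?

The assignment a1 = 9, a2 = 5, a3 = 6, a4 = 8, a5 = 3 works:
  constraint 5 holds since a4 - a3 = 2.
  constraint 6 holds since a1 + a2 = 14.
The rest check out directly.

Satisfiable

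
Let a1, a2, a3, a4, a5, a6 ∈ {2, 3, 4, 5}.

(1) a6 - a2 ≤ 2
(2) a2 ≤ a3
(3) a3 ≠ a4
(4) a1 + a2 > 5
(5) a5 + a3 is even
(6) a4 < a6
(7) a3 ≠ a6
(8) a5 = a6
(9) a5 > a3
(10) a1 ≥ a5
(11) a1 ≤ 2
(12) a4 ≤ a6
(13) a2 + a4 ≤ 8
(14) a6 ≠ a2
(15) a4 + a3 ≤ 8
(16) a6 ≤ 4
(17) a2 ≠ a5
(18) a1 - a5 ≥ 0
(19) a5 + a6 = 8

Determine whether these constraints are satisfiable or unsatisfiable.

Unsatisfiable

From constraints 10 and 11: a5 ≤ a1 ≤ 2. From constraint 16: a6 ≤ 4. Hence a5 + a6 ≤ 6. But constraint 19 requires a5 + a6 = 8, and 8 > 6. Contradiction.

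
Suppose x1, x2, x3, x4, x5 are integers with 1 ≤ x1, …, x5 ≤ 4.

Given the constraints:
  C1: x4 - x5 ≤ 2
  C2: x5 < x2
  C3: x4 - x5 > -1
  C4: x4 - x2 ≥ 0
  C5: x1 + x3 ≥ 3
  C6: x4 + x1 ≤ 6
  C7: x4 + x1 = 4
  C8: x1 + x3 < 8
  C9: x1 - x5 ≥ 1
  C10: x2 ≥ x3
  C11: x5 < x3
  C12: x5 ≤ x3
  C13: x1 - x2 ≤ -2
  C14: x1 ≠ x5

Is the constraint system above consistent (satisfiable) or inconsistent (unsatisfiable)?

Constraints 1, 4, 9, and 13 give x2 − x1 ≥ 2, x1 − x5 ≥ 1, x5 − x4 ≥ -2, x4 − x2 ≥ 0.
Adding all 4 inequalities: the left sides telescope to 0, and the right sides sum to 2 + 1 + (-2) + 0 = 1. So 0 ≥ 1, which is false.

Unsatisfiable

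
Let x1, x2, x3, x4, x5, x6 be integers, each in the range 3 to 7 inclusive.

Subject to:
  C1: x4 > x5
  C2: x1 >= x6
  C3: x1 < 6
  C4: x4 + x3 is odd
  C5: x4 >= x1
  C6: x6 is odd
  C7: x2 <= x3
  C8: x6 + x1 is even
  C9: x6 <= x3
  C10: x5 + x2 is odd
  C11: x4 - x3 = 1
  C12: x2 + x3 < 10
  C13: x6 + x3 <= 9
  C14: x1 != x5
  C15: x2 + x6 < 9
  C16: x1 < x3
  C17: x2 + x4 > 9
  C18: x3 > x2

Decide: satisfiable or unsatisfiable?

Setting (x1, x2, x3, x4, x5, x6) = (3, 3, 6, 7, 6, 3) satisfies everything: constraint 11: x4 - x3 = 1; constraint 12: x2 + x3 = 9, and the others follow.

Satisfiable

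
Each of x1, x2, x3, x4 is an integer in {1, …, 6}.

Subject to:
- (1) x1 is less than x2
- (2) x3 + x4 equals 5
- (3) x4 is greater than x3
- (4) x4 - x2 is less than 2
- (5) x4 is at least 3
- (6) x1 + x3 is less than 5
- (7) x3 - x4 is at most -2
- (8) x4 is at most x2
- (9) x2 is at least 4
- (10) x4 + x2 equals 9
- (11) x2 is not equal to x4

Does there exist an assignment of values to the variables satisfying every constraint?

The assignment x1 = 1, x2 = 5, x3 = 1, x4 = 4 works:
  constraint 2 holds since x3 + x4 = 5.
  constraint 4 holds since x4 - x2 = -1.
The rest check out directly.

Satisfiable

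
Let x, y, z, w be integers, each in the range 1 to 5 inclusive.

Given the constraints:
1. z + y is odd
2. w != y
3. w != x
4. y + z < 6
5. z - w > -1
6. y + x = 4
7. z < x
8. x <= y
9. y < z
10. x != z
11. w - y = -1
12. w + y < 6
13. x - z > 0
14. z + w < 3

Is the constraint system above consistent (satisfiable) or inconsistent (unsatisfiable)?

Constraints 8, 9, and 13 give y < z, z < x, x ≤ y. Chaining: y < z < x ≤ y, which forces y < y — impossible.

Unsatisfiable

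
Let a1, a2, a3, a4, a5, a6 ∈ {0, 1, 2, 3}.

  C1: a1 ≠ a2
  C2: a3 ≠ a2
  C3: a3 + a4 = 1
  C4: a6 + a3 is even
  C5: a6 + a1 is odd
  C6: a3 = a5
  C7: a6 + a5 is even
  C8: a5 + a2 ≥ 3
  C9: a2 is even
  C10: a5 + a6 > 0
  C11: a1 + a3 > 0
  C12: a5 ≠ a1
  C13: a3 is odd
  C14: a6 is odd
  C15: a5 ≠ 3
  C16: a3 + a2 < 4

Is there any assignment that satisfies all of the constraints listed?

Try a1 = 0, a2 = 2, a3 = 1, a4 = 0, a5 = 1, a6 = 1.
Check constraint 3: a3 + a4 = 1; constraint 8: a5 + a2 = 3. The remaining constraints are straightforward to verify.

Satisfiable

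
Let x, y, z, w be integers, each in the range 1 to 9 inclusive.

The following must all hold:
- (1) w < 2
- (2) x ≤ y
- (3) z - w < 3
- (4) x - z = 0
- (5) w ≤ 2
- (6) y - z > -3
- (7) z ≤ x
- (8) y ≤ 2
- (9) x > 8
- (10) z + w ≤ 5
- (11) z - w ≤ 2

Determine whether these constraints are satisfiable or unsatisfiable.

From constraint 9: x ≥ 9. From constraints 2 and 8: x ≤ y and y ≤ 2, so x ≤ 2. But 2 < 9, so no value of x works.

Unsatisfiable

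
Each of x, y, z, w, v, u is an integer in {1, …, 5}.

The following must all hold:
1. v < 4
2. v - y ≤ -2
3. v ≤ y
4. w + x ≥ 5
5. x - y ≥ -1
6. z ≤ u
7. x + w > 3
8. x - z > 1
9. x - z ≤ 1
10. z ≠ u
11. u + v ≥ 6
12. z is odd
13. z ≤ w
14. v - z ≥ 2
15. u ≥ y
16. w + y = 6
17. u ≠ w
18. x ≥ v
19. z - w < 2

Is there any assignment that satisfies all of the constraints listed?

Unsatisfiable

Constraints 2, 5, 9, and 14 give v − z ≥ 2, z − x ≥ -1, x − y ≥ -1, y − v ≥ 2.
Adding all 4 inequalities: the left sides telescope to 0, and the right sides sum to 2 + (-1) + (-1) + 2 = 2. So 0 ≥ 2, which is false.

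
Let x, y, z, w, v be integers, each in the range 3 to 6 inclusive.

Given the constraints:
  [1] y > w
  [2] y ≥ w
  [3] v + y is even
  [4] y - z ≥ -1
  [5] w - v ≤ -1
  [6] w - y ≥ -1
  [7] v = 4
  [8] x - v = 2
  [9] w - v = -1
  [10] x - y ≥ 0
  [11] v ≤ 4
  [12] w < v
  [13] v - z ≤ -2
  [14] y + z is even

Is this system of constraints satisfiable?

Unsatisfiable

Constraints 4, 5, 6, and 13 give z − v ≥ 2, v − w ≥ 1, w − y ≥ -1, y − z ≥ -1.
Adding all 4 inequalities: the left sides telescope to 0, and the right sides sum to 2 + 1 + (-1) + (-1) = 1. So 0 ≥ 1, which is false.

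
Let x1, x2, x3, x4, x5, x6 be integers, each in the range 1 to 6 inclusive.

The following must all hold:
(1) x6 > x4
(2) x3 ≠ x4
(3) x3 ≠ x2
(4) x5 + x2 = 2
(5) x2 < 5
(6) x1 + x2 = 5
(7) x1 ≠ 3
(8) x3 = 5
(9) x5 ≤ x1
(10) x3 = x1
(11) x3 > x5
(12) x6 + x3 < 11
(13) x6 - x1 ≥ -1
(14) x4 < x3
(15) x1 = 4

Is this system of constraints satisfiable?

Unsatisfiable

Constraint 8 fixes x3 = 5 and constraint 15 fixes x1 = 4, but constraint 10 requires x3 = x1. Since 5 ≠ 4, contradiction.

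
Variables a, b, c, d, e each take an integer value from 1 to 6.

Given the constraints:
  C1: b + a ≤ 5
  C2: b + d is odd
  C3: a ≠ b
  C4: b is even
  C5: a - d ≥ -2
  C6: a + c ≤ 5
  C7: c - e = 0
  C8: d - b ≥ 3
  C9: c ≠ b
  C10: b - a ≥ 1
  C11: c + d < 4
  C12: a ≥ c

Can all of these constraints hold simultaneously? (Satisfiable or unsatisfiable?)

Constraints 5, 8, and 10 give d − b ≥ 3, b − a ≥ 1, a − d ≥ -2.
Adding all 3 inequalities: the left sides telescope to 0, and the right sides sum to 3 + 1 + (-2) = 2. So 0 ≥ 2, which is false.

Unsatisfiable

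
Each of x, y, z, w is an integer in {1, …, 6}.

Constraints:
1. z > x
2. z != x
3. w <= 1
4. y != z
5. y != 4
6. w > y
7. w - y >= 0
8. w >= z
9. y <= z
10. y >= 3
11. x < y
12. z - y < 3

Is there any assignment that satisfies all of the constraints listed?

Unsatisfiable

From constraints 9 and 10: z ≥ y and y ≥ 3, so z ≥ 3. From constraints 3 and 8: z ≤ w and w ≤ 1, so z ≤ 1. But 1 < 3, so no value of z works.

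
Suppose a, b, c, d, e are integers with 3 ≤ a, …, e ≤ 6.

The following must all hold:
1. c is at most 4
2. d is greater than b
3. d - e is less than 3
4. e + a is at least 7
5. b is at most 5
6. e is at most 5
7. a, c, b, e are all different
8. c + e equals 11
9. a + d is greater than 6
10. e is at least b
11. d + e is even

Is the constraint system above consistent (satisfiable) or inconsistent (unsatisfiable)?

From constraint 1: c ≤ 4. From constraint 6: e ≤ 5. Hence c + e ≤ 9. But constraint 8 requires c + e = 11, and 11 > 9. Contradiction.

Unsatisfiable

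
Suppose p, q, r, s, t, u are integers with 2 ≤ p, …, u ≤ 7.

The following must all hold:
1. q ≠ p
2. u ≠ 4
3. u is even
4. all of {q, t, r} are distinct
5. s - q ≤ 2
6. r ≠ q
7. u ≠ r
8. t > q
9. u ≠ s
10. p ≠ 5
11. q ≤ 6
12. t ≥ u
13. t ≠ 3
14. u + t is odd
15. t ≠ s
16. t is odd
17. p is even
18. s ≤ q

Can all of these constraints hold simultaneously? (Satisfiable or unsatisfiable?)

Take p = 4, q = 3, r = 5, s = 3, t = 7, u = 6. Then constraint 3: u = 6 is even; constraint 4: values 3, 7, 5 are distinct; constraint 5: s - q = 0, and every other listed constraint is also met.

Satisfiable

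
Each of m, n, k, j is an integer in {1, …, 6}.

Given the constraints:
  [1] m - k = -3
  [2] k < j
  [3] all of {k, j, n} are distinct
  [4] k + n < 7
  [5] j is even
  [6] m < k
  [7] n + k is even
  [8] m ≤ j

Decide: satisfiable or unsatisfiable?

Take m = 2, n = 1, k = 5, j = 6. Then constraint 1: m - k = -3; constraint 4: k + n = 6, and every other listed constraint is also met.

Satisfiable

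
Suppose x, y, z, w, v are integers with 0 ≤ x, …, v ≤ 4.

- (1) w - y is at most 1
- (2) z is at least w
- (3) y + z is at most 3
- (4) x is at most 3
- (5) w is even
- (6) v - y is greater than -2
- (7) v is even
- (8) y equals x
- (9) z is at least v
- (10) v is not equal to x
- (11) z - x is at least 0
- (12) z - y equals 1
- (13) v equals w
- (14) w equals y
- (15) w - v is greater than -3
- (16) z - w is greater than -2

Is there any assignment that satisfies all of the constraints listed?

From constraints 8, 13, and 14, v = w = y = x, so v = x. But constraint 10 says v ≠ x. Contradiction.

Unsatisfiable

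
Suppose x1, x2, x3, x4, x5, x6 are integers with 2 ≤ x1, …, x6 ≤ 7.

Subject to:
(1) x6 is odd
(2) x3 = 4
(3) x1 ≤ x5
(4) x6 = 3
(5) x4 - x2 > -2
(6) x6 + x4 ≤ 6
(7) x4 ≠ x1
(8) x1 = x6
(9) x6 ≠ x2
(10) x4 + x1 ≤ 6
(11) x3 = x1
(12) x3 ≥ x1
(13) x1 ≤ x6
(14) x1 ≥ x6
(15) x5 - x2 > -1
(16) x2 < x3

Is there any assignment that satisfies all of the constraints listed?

Constraint 2 fixes x3 = 4 and constraint 4 fixes x6 = 3. Constraints 8 and 11 give x3 = x1 = x6, so x3 = x6. But 4 ≠ 3 — contradiction.

Unsatisfiable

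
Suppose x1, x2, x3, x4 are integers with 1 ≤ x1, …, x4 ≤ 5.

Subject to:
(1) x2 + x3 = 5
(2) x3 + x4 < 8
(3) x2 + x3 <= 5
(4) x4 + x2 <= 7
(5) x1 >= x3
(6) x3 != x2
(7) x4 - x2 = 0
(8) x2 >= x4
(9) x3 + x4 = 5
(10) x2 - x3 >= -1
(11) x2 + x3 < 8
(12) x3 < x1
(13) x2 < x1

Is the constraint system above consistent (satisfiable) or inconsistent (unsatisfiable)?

Try x1 = 5, x2 = 3, x3 = 2, x4 = 3.
Check constraint 1: x2 + x3 = 5; constraint 2: x3 + x4 = 5; constraint 3: x2 + x3 = 5. The remaining constraints are straightforward to verify.

Satisfiable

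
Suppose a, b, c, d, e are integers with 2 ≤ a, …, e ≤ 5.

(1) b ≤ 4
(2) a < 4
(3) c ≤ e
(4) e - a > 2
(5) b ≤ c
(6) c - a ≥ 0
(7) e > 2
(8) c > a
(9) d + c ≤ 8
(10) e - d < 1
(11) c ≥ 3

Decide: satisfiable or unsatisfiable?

The assignment a = 2, b = 3, c = 3, d = 5, e = 5 works:
  constraint 4 holds since e - a = 3.
  constraint 6 holds since c - a = 1.
  constraint 9 holds since d + c = 8.
The rest check out directly.

Satisfiable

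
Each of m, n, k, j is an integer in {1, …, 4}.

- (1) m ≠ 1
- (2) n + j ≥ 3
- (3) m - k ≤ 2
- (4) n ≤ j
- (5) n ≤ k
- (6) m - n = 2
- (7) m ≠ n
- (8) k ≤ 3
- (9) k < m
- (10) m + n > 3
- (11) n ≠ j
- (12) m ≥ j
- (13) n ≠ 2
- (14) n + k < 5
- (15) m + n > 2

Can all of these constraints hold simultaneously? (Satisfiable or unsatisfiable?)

Satisfiable

One satisfying assignment is m = 3, n = 1, k = 1, j = 3.
For the less obvious constraints — constraint 2: n + j = 4; constraint 3: m - k = 2; constraint 6: m - n = 2 — and the others hold by inspection.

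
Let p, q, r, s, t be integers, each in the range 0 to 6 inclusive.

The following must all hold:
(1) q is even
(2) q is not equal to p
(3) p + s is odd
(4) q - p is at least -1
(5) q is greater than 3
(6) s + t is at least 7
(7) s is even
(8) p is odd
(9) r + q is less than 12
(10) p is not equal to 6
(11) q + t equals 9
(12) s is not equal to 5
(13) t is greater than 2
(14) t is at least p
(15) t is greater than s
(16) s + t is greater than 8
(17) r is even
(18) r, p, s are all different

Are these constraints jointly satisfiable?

Satisfiable

Try p = 5, q = 4, r = 6, s = 4, t = 5.
Check constraint 4: q - p = -1; constraint 6: s + t = 9; constraint 9: r + q = 10. The remaining constraints are straightforward to verify.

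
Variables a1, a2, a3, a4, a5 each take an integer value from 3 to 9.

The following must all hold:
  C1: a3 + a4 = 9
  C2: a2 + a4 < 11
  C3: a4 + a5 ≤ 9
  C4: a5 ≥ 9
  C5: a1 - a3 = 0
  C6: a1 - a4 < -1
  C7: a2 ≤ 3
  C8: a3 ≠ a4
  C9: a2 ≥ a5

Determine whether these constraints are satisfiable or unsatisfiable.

Unsatisfiable

From constraint 4: a5 ≥ 9. From constraints 7 and 9: a5 ≤ a2 and a2 ≤ 3, so a5 ≤ 3. But 3 < 9, so no value of a5 works.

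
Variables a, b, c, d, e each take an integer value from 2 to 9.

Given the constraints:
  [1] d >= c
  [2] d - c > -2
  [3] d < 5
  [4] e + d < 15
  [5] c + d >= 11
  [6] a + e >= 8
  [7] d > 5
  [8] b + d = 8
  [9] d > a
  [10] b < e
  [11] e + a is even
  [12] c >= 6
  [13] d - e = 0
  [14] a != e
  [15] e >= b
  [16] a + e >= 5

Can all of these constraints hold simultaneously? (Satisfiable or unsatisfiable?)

Unsatisfiable

From constraints 1 and 12: d ≥ c and c ≥ 6, so d ≥ 6. From constraint 3: d ≤ 4. But 4 < 6, so no value of d works.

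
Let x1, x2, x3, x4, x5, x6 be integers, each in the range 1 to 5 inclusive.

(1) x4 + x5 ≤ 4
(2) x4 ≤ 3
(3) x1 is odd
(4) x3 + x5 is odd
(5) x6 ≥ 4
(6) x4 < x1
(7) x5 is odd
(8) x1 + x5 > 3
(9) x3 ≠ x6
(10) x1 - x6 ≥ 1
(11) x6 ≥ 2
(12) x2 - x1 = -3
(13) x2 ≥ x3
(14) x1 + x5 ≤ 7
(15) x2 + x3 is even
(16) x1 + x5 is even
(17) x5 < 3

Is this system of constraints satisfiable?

One satisfying assignment is x1 = 5, x2 = 2, x3 = 2, x4 = 2, x5 = 1, x6 = 4.
For the less obvious constraints — constraint 1: x4 + x5 = 3; constraint 8: x1 + x5 = 6 — and the others hold by inspection.

Satisfiable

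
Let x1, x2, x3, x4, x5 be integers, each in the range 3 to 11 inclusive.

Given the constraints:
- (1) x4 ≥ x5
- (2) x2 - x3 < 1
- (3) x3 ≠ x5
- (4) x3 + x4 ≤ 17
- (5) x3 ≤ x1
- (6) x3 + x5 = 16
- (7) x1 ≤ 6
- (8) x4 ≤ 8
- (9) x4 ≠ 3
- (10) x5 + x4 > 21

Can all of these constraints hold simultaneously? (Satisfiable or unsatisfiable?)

Unsatisfiable

From constraints 5 and 7: x3 ≤ x1 ≤ 6. From constraints 1 and 8: x5 ≤ x4 ≤ 8. Hence x3 + x5 ≤ 14. But constraint 6 requires x3 + x5 = 16, and 16 > 14. Contradiction.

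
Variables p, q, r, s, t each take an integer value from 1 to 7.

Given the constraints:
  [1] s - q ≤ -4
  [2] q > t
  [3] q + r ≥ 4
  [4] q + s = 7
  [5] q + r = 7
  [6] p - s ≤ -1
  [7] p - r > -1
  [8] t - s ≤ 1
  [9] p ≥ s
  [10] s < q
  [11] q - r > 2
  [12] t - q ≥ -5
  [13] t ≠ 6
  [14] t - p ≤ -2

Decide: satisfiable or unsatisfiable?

Unsatisfiable

Constraints 1, 6, 12, and 14 give s − p ≥ 1, p − t ≥ 2, t − q ≥ -5, q − s ≥ 4.
Adding all 4 inequalities: the left sides telescope to 0, and the right sides sum to 1 + 2 + (-5) + 4 = 2. So 0 ≥ 2, which is false.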